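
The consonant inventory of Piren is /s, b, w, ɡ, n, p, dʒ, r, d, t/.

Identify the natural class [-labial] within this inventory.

The feature [labial] marks segments articulated with one or both lips. In this inventory /s, ɡ, n, dʒ, r, d, t/ lack that property, so they are [-labial]; /b, w, p/ are [+labial].

s, ɡ, n, dʒ, r, d, t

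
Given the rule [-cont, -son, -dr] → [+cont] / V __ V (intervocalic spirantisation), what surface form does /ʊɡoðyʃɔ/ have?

/ɡ/ satisfies [-cont, -son, -dr] and sits in V __ V. The [+continuant] counterpart of the voiced velar stop is /ɣ/. Other segments in /ʊɡoðyʃɔ/ either fail the structural description or are not in the environment, so the surface form is [ʊɣoðyʃɔ].

[ʊɣoðyʃɔ]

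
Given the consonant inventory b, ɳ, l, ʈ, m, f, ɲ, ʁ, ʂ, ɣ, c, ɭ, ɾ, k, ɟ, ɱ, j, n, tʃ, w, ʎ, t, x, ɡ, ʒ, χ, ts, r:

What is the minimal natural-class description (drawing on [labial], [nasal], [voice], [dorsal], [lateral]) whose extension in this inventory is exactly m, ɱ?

[+nasal, +labial]

Every target segment is [+nasal], [+labial]; each remaining inventory member fails at least one of these. Each conjunct is needed — [+labial] alone would also admit /b, f, w/; [+nasal] alone would also admit /ɳ, ɲ, n/ — and no other single listed feature has exactly this extension, so two is the minimum.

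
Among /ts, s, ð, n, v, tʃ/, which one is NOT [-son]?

/n/ is the alveolar nasal, which is [+sonorant]; the rest — /v, ð, s, ts, tʃ/ — are [-sonorant].

n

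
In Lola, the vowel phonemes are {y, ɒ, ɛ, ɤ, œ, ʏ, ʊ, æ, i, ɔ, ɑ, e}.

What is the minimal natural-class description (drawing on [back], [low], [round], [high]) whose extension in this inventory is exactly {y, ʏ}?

[+high, -back, +round]

The class [+high], [-back], [+round] has exactly /y, ʏ/ as its extension in this inventory. No smaller conjunction from the listed features achieves this: [-back, +round] alone would also admit /œ/; [+high, +round] alone would also admit /ʊ/; [+high, -back] alone would also admit /i/; and checking the remaining two-feature bundles turns up none with this extension.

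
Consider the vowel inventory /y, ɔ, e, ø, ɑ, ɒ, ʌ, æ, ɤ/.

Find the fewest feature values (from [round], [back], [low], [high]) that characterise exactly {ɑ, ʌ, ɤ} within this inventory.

Every target segment is [+back], [-round]; each remaining inventory member fails at least one of these. Each conjunct is needed — [-round] alone would also admit /e, æ/; [+back] alone would also admit /ɔ, ɒ/ — and no other single listed feature has exactly this extension, so two is the minimum.

[+back, -round]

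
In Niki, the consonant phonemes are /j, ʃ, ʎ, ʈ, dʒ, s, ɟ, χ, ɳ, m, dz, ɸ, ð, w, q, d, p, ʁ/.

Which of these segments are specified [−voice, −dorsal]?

Checking each segment against [−voice], [−dorsal]: /ʃ/ (voiceless postalveolar fricative), /ʈ/ (voiceless retroflex stop), /s/ (voiceless alveolar fricative), /ɸ/ (voiceless bilabial fricative), /p/ (voiceless bilabial stop) satisfy every feature; every other segment in the inventory fails at least one.

ʃ, ʈ, s, ɸ, p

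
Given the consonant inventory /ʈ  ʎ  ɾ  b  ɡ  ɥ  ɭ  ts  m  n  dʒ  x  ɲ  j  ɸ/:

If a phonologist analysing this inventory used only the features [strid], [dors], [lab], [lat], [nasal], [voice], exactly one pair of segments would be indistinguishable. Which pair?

ɡ, j

/ɡ/ (voiced velar stop) and /j/ (palatal glide) are both [-strident], [+dorsal], [-labial], [-lateral], [-nasal], [+voice], so none of the listed features separates them. (They do differ in [sonorant], [continuant] and [back], which are not among the given features.) Every other pair in the inventory differs on at least one listed feature.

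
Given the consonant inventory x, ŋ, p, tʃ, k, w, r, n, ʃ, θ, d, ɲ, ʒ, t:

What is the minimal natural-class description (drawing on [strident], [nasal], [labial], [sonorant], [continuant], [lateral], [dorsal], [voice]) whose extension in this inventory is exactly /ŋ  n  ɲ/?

/ŋ, n, ɲ/ are exactly the [+nasal] segments in the inventory, so a single feature suffices.

[+nasal]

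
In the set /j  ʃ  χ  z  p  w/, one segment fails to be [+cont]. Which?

p

/p/ is the voiceless bilabial stop, which is [−continuant]; the rest — /χ, z, ʃ, w, j/ — are [+continuant].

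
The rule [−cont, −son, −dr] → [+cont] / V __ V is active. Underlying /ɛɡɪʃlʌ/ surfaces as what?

[ɛɣɪʃlʌ]

/ɡ/ satisfies [−cont, −son, −dr] and sits in V __ V. The [+continuant] counterpart of the voiced velar stop is /ɣ/. Other segments in /ɛɡɪʃlʌ/ either fail the structural description or are not in the environment, so the surface form is [ɛɣɪʃlʌ].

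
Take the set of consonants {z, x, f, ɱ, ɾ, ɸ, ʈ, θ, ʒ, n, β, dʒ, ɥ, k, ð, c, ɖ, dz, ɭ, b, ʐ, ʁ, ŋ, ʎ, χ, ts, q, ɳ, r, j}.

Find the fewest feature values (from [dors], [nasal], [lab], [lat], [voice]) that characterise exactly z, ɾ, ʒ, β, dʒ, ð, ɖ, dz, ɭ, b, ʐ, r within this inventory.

[+voice, −nasal, −dors]

The class [+voice], [−nasal], [−dorsal] has exactly /z, ɾ, ʒ, β, dʒ, ð, ɖ, dz, ɭ, b, ʐ, r/ as its extension in this inventory. No smaller conjunction from the listed features achieves this: [−nasal, −dorsal] alone would also admit /f, ɸ, ʈ, θ, …/; [+voice, −dorsal] alone would also admit /ɱ, n, ɳ/; [+voice, −nasal] alone would also admit /ɥ, ʁ, ʎ, j/; and checking the remaining two-feature bundles turns up none with this extension.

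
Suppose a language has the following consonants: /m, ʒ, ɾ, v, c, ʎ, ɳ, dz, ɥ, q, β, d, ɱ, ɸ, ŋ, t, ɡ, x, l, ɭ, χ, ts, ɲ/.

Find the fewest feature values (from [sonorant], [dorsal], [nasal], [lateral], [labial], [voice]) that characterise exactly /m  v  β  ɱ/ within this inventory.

[+voice, +labial, -dorsal]

/m, v, β, ɱ/ are all [+voice], [+labial], [-dorsal], and no other segment in the inventory matches all three values. Dropping any one of them over-generates: [+labial, -dorsal] alone would also admit /ɸ/; [+voice, -dorsal] alone would also admit /ʒ, ɾ, ɳ, dz, …/; [+voice, +labial] alone would also admit /ɥ/. No other combination of two listed features picks out exactly this set either, so fewer than three features will not do.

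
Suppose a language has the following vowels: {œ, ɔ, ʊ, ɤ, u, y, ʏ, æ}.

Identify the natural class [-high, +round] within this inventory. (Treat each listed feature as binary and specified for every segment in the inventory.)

Eliminate segments failing any feature: /ʊ, u, y, ʏ/ are [+high]; /ɤ, æ/ are [-round]. The remaining /œ, ɔ/ satisfy [-high], [+round].

œ, ɔ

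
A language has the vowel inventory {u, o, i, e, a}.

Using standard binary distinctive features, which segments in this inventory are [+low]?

a

The [+low] segments here are /a/; the remaining /u, o, i, e/ are [−low].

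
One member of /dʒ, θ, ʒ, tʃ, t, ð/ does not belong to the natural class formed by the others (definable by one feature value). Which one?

t

[distributed] groups all but one: /dʒ, θ, ʒ, ð, tʃ/ share [+distributed] while /t/ (voiceless alveolar stop) alone is [-distributed]. Removing any other segment would not leave a single-feature class that excludes it.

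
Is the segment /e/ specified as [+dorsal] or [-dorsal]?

As the mid front unrounded tense vowel, /e/ is [+dorsal].

[+dorsal]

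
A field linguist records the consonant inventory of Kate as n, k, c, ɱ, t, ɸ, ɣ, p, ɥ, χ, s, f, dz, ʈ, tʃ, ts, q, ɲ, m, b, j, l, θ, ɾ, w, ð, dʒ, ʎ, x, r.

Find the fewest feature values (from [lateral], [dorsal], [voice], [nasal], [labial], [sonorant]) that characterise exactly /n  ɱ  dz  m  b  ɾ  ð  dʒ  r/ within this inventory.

/n, ɱ, dz, m, b, ɾ, ð, dʒ, r/ are all [+voice], [-lateral], [-dorsal], and no other segment in the inventory matches all three values. Dropping any one of them over-generates: [-lateral, -dorsal] alone would also admit /t, ɸ, p, s, …/; [+voice, -dorsal] alone would also admit /l/; [+voice, -lateral] alone would also admit /ɣ, ɥ, ɲ, j, …/. No other combination of two listed features picks out exactly this set either, so fewer than three features will not do.

[+voice, -lateral, -dorsal]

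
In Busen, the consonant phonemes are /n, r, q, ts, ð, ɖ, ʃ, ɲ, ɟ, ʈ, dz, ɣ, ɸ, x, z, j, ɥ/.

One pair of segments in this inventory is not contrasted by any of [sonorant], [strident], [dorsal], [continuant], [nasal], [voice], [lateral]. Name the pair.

ɥ, j

/ɥ/ (labial-palatal glide) and /j/ (palatal glide) are both [+sonorant], [-strident], [+dorsal], [+continuant], [-nasal], [+voice], [-lateral], so none of the listed features separates them. (They do differ in [labial] and [round], which are not among the given features.) Every other pair in the inventory differs on at least one listed feature.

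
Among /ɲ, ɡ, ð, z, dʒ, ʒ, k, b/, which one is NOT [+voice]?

k

/k/ is the voiceless velar stop, which is [−voice]; the rest — /ð, ʒ, ɡ, dʒ, b, z, ɲ/ — are [+voice].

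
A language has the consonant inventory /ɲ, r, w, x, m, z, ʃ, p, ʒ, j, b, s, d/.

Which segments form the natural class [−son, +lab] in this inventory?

p, b

Checking each segment against [−sonorant], [+labial]: /p/ (voiceless bilabial stop), /b/ (voiced bilabial stop) satisfy every feature; every other segment in the inventory fails at least one.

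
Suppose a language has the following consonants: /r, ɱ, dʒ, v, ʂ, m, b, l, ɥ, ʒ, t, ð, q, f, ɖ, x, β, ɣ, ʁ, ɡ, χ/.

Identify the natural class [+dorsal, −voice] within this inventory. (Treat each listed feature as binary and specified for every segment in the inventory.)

Checking each segment against [+dorsal], [−voice]: /q/ (voiceless uvular stop), /x/ (voiceless velar fricative), /χ/ (voiceless uvular fricative) satisfy every feature; every other segment in the inventory fails at least one.

q, x, χ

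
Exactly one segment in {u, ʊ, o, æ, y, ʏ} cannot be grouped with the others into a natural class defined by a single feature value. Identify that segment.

æ

/u, ʊ, o, ʏ, y/ are all [+round], but /æ/ (low front unrounded vowel) is [-round]. No other single segment can be removed to leave a set sharing one feature value that the removed segment lacks, so /æ/ is the odd one out.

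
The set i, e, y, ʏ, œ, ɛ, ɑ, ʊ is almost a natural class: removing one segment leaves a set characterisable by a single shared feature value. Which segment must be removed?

[low] groups all but one: /i, ʊ, y, œ, ʏ, ɛ, e/ share [−low] while /ɑ/ (low back unrounded vowel) alone is [+low]. Removing any other segment would not leave a single-feature class that excludes it.

ɑ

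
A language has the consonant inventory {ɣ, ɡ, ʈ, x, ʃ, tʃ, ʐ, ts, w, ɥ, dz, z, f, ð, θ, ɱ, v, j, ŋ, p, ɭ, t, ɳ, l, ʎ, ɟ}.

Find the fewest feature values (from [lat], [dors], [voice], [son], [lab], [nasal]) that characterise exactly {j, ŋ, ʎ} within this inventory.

[+son, −lab, +dors]

The class [+sonorant], [−labial], [+dorsal] has exactly /j, ŋ, ʎ/ as its extension in this inventory. No smaller conjunction from the listed features achieves this: [−labial, +dorsal] alone would also admit /ɣ, ɡ, x, ɟ/; [+sonorant, +dorsal] alone would also admit /w, ɥ/; [+sonorant, −labial] alone would also admit /ɭ, ɳ, l/; and checking the remaining two-feature bundles turns up none with this extension.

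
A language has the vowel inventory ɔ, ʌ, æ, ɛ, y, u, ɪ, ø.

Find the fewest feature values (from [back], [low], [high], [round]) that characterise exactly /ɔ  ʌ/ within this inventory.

The class [−high], [+back] has exactly /ɔ, ʌ/ as its extension in this inventory. No smaller conjunction from the listed features achieves this: [+back] alone would also admit /u/; [−high] alone would also admit /æ, ɛ, ø/; and checking the remaining single features turns up none with this extension.

[−high, +back]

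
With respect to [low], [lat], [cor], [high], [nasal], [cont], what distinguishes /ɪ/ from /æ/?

[high], [low]

/ɪ/ (high front unrounded lax vowel) and /æ/ (low front unrounded vowel) agree on [-lateral], [-coronal], [-nasal], [+continuant]. They differ on [high] (/ɪ/ [+], /æ/ [-]), [low] (/ɪ/ [-], /æ/ [+]).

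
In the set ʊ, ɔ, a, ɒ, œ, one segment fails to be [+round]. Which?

a

/ʊ, ɔ, œ, ɒ/ are all [+round]; /a/ (low unrounded vowel) is [−round].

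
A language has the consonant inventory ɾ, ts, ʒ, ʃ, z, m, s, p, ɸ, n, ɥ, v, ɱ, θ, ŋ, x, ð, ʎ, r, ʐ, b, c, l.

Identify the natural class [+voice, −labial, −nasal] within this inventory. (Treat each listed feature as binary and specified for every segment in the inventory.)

ɾ, ʒ, z, ð, ʎ, r, ʐ, l

Among the inventory, the [+voice] segments are /ɾ, ʒ, z, m, n, ɥ, v, ɱ, ŋ, ð, ʎ, r, ʐ, b, l/.
Of those, [−labial] gives /ɾ, ʒ, z, n, ŋ, ð, ʎ, r, ʐ, l/.
Intersecting with [−nasal] leaves /ɾ, ʒ, z, ð, ʎ, r, ʐ, l/.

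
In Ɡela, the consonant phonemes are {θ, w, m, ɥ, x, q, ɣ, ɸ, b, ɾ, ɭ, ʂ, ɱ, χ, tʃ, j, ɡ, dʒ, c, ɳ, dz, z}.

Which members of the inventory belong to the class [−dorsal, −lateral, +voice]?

Checking each segment against [−dorsal], [−lateral], [+voice]: /m/ (bilabial nasal), /b/ (voiced bilabial stop), /ɾ/ (alveolar tap), /ɱ/ (labiodental nasal), /dʒ/ (voiced postalveolar affricate), /ɳ/ (retroflex nasal), among others, satisfy every feature; every other segment in the inventory fails at least one.

m, b, ɾ, ɱ, dʒ, ɳ, dz, z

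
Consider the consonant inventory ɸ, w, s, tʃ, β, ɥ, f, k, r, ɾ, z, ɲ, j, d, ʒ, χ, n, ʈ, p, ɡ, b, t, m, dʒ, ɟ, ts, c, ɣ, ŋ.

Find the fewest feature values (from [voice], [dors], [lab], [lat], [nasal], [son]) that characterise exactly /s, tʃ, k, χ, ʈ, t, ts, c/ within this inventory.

Every target segment is [−voice], [−labial]; each remaining inventory member fails at least one of these. Each conjunct is needed — [−labial] alone would also admit /r, ɾ, z, ɲ, …/; [−voice] alone would also admit /ɸ, f, p/ — and no other single listed feature has exactly this extension, so two is the minimum.

[−voice, −lab]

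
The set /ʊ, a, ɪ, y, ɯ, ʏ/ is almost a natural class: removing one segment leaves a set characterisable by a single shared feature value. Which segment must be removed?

The remaining segments after removing /a/ share [+high]; /a/ (low unrounded vowel) is [−high]. For every other candidate removal, the leftover set fails to share any single feature value that the removed segment lacks.

a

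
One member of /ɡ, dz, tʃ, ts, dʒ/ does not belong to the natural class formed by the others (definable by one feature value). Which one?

ɡ

[delayed release] (equivalently [strident], [coronal], [dorsal]) groups all but one: /ts, dz, tʃ, dʒ/ share [+delayed release] while /ɡ/ (voiced velar stop) alone is [−delayed release]. Removing any other segment would not leave a single-feature class that excludes it.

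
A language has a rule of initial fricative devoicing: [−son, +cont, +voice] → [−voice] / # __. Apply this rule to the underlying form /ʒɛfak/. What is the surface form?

/ʒ/ satisfies [−son, +cont, +voice] and sits in # __. The [−voice] counterpart of the voiced postalveolar fricative is /ʃ/. Other segments in /ʒɛfak/ either fail the structural description or are not in the environment, so the surface form is [ʃɛfak].

[ʃɛfak]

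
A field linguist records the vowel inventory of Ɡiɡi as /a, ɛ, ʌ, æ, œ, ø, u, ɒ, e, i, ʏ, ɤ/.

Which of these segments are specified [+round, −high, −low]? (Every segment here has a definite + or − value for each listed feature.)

œ, ø

Eliminate segments failing any feature: /a, ɛ, ʌ, æ, e, i, ɤ/ are [−round]; /u, ʏ/ are [+high]; /ɒ/ is [+low]. The remaining /œ, ø/ satisfy [+round], [−high], [−low].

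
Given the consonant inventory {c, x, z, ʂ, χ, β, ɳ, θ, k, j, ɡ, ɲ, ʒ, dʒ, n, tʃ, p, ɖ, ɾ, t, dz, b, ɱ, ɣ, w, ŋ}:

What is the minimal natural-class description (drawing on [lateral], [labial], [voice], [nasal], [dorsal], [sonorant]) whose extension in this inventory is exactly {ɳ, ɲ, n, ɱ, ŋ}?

Every target segment is [+nasal] and no other inventory member is, so one feature is enough.

[+nasal]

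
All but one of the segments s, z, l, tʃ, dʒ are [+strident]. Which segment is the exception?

l

/l/ is the alveolar lateral approximant, which is [−strident]; the rest — /z, s, tʃ, dʒ/ — are [+strident].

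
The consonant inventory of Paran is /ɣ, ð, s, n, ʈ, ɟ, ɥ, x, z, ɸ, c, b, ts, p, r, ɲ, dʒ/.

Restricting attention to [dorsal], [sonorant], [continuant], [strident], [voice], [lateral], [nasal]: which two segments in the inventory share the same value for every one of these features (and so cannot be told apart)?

/p/ (voiceless bilabial stop) and /ʈ/ (voiceless retroflex stop) are both [−dorsal], [−sonorant], [−continuant], [−strident], [−voice], [−lateral], [−nasal], so none of the listed features separates them. (They do differ in [labial] and [coronal], which are not among the given features.) Every other pair in the inventory differs on at least one listed feature.

p, ʈ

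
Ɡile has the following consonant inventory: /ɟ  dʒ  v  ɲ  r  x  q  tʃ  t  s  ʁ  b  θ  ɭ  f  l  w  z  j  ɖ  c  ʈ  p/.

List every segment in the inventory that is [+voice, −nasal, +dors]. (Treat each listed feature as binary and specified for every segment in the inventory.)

Eliminate segments failing any feature: /dʒ, v, r, b, ɭ, l, z, ɖ/ are [−dorsal]; /ɲ/ is [+nasal]; /x, q, tʃ, t, s, θ, f, c, ʈ, p/ are [−voice]. The remaining /ɟ, ʁ, w, j/ satisfy [+voice], [−nasal], [+dorsal].

ɟ, ʁ, w, j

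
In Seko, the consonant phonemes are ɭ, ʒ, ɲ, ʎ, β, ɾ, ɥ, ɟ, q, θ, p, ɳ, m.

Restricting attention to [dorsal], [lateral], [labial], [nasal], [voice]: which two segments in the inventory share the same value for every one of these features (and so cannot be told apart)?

Both /ʒ/ and /ɾ/ are [-dorsal], [-lateral], [-labial], [-nasal], [+voice]. Since the list omits [sonorant], [strident] and [anterior] — which do distinguish the voiced postalveolar fricative from the alveolar tap — this pair collapses; all other pairs remain distinct.

ʒ, ɾ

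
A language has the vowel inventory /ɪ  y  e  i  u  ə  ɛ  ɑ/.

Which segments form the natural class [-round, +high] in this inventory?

Checking each segment against [-round], [+high]: /ɪ/ (high front unrounded lax vowel), /i/ (high front unrounded tense vowel) satisfy every feature; every other segment in the inventory fails at least one.

ɪ, i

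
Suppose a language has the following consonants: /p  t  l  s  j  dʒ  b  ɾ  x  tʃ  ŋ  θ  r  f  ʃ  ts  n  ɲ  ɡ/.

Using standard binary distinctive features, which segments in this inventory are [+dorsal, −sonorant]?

x, ɡ

Eliminate segments failing any feature: /p, t, l, s, dʒ, b, ɾ, tʃ, θ, r, f, ʃ, ts, n/ are [−dorsal]; /j, ŋ, ɲ/ are [+sonorant]. The remaining /x, ɡ/ satisfy [+dorsal], [−sonorant].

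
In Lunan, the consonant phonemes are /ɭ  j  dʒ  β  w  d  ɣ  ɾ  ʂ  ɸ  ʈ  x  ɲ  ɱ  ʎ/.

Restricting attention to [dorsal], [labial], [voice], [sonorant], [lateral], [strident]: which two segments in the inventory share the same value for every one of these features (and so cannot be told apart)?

j, ɲ

Both /j/ and /ɲ/ are [+dorsal], [−labial], [+voice], [+sonorant], [−lateral], [−strident]. Since the list omits [nasal] and [continuant] — which do distinguish the palatal glide from the palatal nasal — this pair collapses; all other pairs remain distinct.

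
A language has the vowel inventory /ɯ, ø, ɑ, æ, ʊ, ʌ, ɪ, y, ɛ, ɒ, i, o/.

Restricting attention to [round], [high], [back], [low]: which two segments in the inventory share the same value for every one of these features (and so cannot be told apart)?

i, ɪ

On the given features, /i/ and /ɪ/ have an identical profile: [−round], [+high], [−back], [−low]. No other two segments in the inventory coincide on all 4 features. (They do differ in [tense], which is not among the given features.)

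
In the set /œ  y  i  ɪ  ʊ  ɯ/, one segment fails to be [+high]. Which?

œ

/ʊ, ɯ, y, ɪ, i/ are all [+high]; /œ/ (mid front rounded lax vowel) is [-high].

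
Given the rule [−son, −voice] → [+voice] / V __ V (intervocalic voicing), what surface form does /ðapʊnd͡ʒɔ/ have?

Only /p/ occurs between two vowels (/a/ __ /ʊ/) and matches the structural description. It is a voiceless bilabial stop, so [−son, −voice] holds; changing it to [+voice] with all other features held fixed yields /b/ (voiced bilabial stop). No other segment meets both the structural description and the environment, so the output is [ðabʊnd͡ʒɔ].

[ðabʊnd͡ʒɔ]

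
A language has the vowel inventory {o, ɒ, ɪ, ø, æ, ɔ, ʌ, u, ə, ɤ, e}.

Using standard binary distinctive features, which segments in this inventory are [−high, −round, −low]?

ʌ, ə, ɤ, e

Eliminate segments failing any feature: /o, ɒ, ø, ɔ/ are [+round]; /ɪ, u/ are [+high]; /æ/ is [+low]. The remaining /ʌ, ə, ɤ, e/ satisfy [−high], [−round], [−low].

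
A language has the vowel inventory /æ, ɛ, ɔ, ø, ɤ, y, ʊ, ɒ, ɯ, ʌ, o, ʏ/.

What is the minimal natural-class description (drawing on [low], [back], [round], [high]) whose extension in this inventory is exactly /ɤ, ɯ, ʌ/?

[+back, −round]

The class [+back], [−round] has exactly /ɤ, ɯ, ʌ/ as its extension in this inventory. No smaller conjunction from the listed features achieves this: [−round] alone would also admit /æ, ɛ/; [+back] alone would also admit /ɔ, ʊ, ɒ, o/; and checking the remaining single features turns up none with this extension.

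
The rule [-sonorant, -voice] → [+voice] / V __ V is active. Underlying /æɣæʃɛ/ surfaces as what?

The only segment in the rule's environment that also matches [-sonorant, -voice] is /ʃ/. Applying [+voice] turns the voiceless postalveolar fricative into /ʒ/ (voiced postalveolar fricative), giving [æɣæʒɛ].

[æɣæʒɛ]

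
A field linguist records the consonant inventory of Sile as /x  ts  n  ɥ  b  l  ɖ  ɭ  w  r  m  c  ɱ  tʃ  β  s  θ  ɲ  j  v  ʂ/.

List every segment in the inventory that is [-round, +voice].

n, b, l, ɖ, ɭ, r, m, ɱ, β, ɲ, j, v

Checking each segment against [-round], [+voice]: /n/ (alveolar nasal), /b/ (voiced bilabial stop), /l/ (alveolar lateral approximant), /ɖ/ (voiced retroflex stop), /ɭ/ (retroflex lateral approximant), /r/ (alveolar trill), among others, satisfy every feature; every other segment in the inventory fails at least one.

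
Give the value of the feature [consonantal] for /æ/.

[−consonantal]

/æ/ is the low front unrounded vowel, hence [−consonantal].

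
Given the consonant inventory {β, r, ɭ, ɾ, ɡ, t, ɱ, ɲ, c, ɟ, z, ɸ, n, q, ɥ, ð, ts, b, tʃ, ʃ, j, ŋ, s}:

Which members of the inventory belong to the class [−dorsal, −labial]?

Checking each segment against [−dorsal], [−labial]: /r/ (alveolar trill), /ɭ/ (retroflex lateral approximant), /ɾ/ (alveolar tap), /t/ (voiceless alveolar stop), /z/ (voiced alveolar fricative), /n/ (alveolar nasal), among others, satisfy every feature; every other segment in the inventory fails at least one.

r, ɭ, ɾ, t, z, n, ð, ts, tʃ, ʃ, s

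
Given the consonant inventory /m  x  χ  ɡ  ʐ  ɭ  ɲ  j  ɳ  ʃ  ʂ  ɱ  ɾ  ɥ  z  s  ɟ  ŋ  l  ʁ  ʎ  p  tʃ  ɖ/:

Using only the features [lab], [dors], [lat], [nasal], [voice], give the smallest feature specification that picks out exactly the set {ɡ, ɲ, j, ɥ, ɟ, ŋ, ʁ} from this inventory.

[+voice, −lat, +dors]

/ɡ, ɲ, j, ɥ, ɟ, ŋ, ʁ/ are all [+voice], [−lateral], [+dorsal], and no other segment in the inventory matches all three values. Dropping any one of them over-generates: [−lateral, +dorsal] alone would also admit /x, χ/; [+voice, +dorsal] alone would also admit /ʎ/; [+voice, −lateral] alone would also admit /m, ʐ, ɳ, ɱ, …/. No other combination of two listed features picks out exactly this set either, so fewer than three features will not do.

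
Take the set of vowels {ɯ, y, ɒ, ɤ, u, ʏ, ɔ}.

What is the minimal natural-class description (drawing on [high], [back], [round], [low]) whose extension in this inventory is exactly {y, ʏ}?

Every target segment is [-back] and no other inventory member is, so one feature is enough.

[-back]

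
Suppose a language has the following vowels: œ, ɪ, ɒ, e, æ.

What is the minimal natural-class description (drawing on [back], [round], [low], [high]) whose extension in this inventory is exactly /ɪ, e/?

The class [-low], [-round] has exactly /ɪ, e/ as its extension in this inventory. No smaller conjunction from the listed features achieves this: [-round] alone would also admit /æ/; [-low] alone would also admit /œ/; and checking the remaining single features turns up none with this extension.

[-low, -round]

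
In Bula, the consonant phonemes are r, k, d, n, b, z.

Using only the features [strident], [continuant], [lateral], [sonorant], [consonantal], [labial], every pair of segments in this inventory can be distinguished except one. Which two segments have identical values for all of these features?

d, k

On the given features, /d/ and /k/ have an identical profile: [−strident], [−continuant], [−lateral], [−sonorant], [+consonantal], [−labial]. No other two segments in the inventory coincide on all 6 features. (They do differ in [voice], [coronal] and [dorsal], which are not among the given features.)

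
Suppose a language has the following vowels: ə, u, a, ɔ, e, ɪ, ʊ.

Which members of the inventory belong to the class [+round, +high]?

Among the inventory, the [+round] segments are /u, ɔ, ʊ/.
Among these, [+high] leaves /u, ʊ/.

u, ʊ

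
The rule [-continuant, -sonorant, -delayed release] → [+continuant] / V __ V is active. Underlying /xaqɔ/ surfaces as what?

Only /q/ occurs between two vowels (/a/ __ /ɔ/) and matches the structural description. It is a voiceless uvular stop, so [-continuant, -sonorant, -delayed release] holds; changing it to [+continuant] with all other features held fixed yields /χ/ (voiceless uvular fricative). No other segment meets both the structural description and the environment, so the output is [xaχɔ].

[xaχɔ]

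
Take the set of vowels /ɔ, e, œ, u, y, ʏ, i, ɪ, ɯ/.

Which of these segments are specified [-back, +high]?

First, the [-back] segments are /e, œ, y, ʏ, i, ɪ/.
Then [+high] leaves /y, ʏ, i, ɪ/.

y, ʏ, i, ɪ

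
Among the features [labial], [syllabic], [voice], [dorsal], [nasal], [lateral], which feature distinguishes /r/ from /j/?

[dorsal]

The two segments share [-labial], [-syllabic], [+voice], [-nasal], [-lateral]. The only feature from the list on which they differ: /r/ is [-dorsal] while /j/ is [+dorsal].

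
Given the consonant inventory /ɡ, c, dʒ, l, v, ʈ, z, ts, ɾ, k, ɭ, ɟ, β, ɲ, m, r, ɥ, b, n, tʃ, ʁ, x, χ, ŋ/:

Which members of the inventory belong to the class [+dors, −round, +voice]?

Eliminate segments failing any feature: /c, k, x, χ/ are [−voice]; /dʒ, l, v, ʈ, z, ts, ɾ, ɭ, β, m, r, b, n, tʃ/ are [−dorsal]; /ɥ/ is [+round]. The remaining /ɡ, ɟ, ɲ, ʁ, ŋ/ satisfy [+dorsal], [−round], [+voice].

ɡ, ɟ, ɲ, ʁ, ŋ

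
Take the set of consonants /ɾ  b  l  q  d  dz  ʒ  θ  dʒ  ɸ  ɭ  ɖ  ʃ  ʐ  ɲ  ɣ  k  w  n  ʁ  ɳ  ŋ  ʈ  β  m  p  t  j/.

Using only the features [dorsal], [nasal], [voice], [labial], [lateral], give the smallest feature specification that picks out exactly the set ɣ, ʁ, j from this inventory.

[+voice, -nasal, -labial, +dorsal]

Every target segment is [+voice], [-nasal], [-labial], [+dorsal]; each remaining inventory member fails at least one of these. Each conjunct is needed — [-nasal, -labial, +dorsal] alone would also admit /q, k/; [+voice, -labial, +dorsal] alone would also admit /ɲ, ŋ/; [+voice, -nasal, +dorsal] alone would also admit /w/; [+voice, -nasal, -labial] alone would also admit /ɾ, l, d, dz, …/ — and no other combination of three listed features has exactly this extension, so four is the minimum.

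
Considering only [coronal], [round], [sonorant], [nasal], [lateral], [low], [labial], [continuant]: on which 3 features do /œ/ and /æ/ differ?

/œ/ is the mid front rounded lax vowel and /æ/ is the low front unrounded vowel. Both are [−coronal], [+sonorant], [−nasal], [−lateral], [+continuant]. /œ/ is [+labial] while /æ/ is [−labial]; /œ/ is [+round] while /æ/ is [−round]; /œ/ is [−low] while /æ/ is [+low], so the distinguishing features are [labial], [round], [low].

[labial], [round], [low]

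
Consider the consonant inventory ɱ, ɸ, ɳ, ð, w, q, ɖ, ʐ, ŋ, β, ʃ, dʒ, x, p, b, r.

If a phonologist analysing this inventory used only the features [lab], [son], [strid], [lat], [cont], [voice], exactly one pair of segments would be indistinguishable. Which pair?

Both /ŋ/ and /ɳ/ are [-labial], [+sonorant], [-strident], [-lateral], [-continuant], [+voice]. Since the list omits [coronal] and [dorsal] — which do distinguish the velar nasal from the retroflex nasal — this pair collapses; all other pairs remain distinct.

ŋ, ɳ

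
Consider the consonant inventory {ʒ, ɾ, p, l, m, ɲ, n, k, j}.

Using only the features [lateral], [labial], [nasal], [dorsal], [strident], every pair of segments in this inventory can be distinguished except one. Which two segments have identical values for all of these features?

On the given features, /k/ and /j/ have an identical profile: [−lateral], [−labial], [−nasal], [+dorsal], [−strident]. No other two segments in the inventory coincide on all 5 features. (They do differ in [sonorant], [voice], [continuant] and [back], which are not among the given features.)

k, j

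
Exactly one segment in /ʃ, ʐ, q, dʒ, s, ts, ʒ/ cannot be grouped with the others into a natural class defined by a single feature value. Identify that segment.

q

[strident] (equivalently [coronal], [dorsal]) groups all but one: /s, ts, dʒ, ʒ, ʐ, ʃ/ share [+strident] while /q/ (voiceless uvular stop) alone is [−strident]. Removing any other segment would not leave a single-feature class that excludes it.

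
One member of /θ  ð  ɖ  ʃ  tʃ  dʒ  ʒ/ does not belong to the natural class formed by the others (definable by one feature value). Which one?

ɖ

[distributed] groups all but one: /tʃ, θ, ʒ, ʃ, dʒ, ð/ share [+distributed] while /ɖ/ (voiced retroflex stop) alone is [-distributed]. Removing any other segment would not leave a single-feature class that excludes it.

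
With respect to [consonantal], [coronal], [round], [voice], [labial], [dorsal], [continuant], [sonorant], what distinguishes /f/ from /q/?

/f/ (voiceless labiodental fricative) and /q/ (voiceless uvular stop) agree on [+consonantal], [−coronal], [−round], [−voice], [−sonorant]. They differ on [continuant] (/f/ [+], /q/ [−]), [labial] (/f/ [+], /q/ [−]), [dorsal] (/f/ [−], /q/ [+]).

[continuant], [labial], [dorsal]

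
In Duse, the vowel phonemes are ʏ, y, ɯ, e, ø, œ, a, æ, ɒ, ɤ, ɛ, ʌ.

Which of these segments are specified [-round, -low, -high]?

e, ɤ, ɛ, ʌ

Among the inventory, the [-round] segments are /ɯ, e, a, æ, ɤ, ɛ, ʌ/.
Of those, [-low] gives /ɯ, e, ɤ, ɛ, ʌ/.
Then [-high] leaves /e, ɤ, ɛ, ʌ/.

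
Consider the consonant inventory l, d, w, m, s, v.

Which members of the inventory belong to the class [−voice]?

The feature [voice] marks segments produced with vocal-fold vibration. In this inventory /s/ lacks that property, so it is [−voice]; /l, d, w, m, v/ are [+voice].

s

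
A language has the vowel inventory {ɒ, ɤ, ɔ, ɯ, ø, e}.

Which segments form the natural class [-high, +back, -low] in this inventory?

ɤ, ɔ

Checking each segment against [-high], [+back], [-low]: /ɤ/ (mid back unrounded tense vowel), /ɔ/ (mid back rounded lax vowel) satisfy every feature; every other segment in the inventory fails at least one.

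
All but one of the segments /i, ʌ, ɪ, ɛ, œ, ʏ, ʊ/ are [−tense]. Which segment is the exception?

/ʏ, ɛ, ɪ, ʊ, ʌ, œ/ are all [−tense]; /i/ (high front unrounded tense vowel) is [+tense].

i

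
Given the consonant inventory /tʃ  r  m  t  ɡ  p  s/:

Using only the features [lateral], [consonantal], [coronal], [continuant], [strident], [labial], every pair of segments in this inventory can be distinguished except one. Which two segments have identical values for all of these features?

Both /p/ and /m/ are [−lateral], [+consonantal], [−coronal], [−continuant], [−strident], [+labial]. Since the list omits [sonorant], [voice] and [nasal] — which do distinguish the voiceless bilabial stop from the bilabial nasal — this pair collapses; all other pairs remain distinct.

p, m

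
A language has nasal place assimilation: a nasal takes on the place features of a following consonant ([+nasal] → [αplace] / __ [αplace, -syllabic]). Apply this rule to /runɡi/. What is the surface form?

[ruŋɡi]

The only nasal preceding a consonant is /n/ before /ɡ/. /ɡ/ is [+dorsal], so /n/ → /ŋ/, giving [ruŋɡi].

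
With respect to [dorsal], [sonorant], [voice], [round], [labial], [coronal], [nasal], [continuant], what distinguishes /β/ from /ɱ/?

/β/ (voiced bilabial fricative) and /ɱ/ (labiodental nasal) agree on [−dorsal], [+voice], [−round], [+labial], [−coronal]. They differ on [sonorant] (/β/ [−], /ɱ/ [+]), [nasal] (/β/ [−], /ɱ/ [+]), [continuant] (/β/ [+], /ɱ/ [−]).

[sonorant], [nasal], [continuant]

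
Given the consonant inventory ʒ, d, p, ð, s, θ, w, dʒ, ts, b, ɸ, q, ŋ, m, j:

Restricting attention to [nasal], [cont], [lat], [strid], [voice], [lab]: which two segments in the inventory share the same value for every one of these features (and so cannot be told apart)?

ð, j

Both /ð/ and /j/ are [−nasal], [+continuant], [−lateral], [−strident], [+voice], [−labial]. Since the list omits [sonorant] and [dorsal] — which do distinguish the voiced dental fricative from the palatal glide — this pair collapses; all other pairs remain distinct.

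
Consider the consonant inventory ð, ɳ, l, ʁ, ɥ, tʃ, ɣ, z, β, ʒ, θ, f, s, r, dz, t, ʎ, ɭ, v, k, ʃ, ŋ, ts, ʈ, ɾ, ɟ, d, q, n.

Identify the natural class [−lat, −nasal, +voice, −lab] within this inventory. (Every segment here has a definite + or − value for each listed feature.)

Checking each segment against [−lateral], [−nasal], [+voice], [−labial]: /ð/ (voiced dental fricative), /ʁ/ (voiced uvular fricative), /ɣ/ (voiced velar fricative), /z/ (voiced alveolar fricative), /ʒ/ (voiced postalveolar fricative), /r/ (alveolar trill), among others, satisfy every feature; every other segment in the inventory fails at least one.

ð, ʁ, ɣ, z, ʒ, r, dz, ɾ, ɟ, d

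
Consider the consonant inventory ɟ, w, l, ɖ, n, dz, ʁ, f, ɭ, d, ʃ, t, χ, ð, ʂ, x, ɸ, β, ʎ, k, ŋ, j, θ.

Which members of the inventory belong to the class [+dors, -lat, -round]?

The [+dorsal] segments are /ɟ, w, ʁ, χ, x, ʎ, k, ŋ, j/.
Intersecting with [-lateral] gives /ɟ, w, ʁ, χ, x, k, ŋ, j/.
Among these, [-round] leaves /ɟ, ʁ, χ, x, k, ŋ, j/.

ɟ, ʁ, χ, x, k, ŋ, j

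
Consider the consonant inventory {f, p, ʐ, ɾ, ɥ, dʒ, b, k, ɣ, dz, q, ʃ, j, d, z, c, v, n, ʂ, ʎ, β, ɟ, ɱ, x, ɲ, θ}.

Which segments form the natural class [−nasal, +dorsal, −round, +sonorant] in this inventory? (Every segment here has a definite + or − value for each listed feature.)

Checking each segment against [−nasal], [+dorsal], [−round], [+sonorant]: /j/ (palatal glide), /ʎ/ (palatal lateral approximant) satisfy every feature; every other segment in the inventory fails at least one.

j, ʎ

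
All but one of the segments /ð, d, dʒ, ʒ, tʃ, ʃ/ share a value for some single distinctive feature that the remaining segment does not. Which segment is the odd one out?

/ð, ʒ, ʃ, tʃ, dʒ/ are all [+distributed], but /d/ (voiced alveolar stop) is [−distributed]. No other single segment can be removed to leave a set sharing one feature value that the removed segment lacks, so /d/ is the odd one out.

d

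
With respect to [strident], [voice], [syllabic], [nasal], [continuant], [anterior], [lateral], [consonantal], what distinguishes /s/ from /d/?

[voice], [continuant], [strident]

/s/ (voiceless alveolar fricative) and /d/ (voiced alveolar stop) agree on [-syllabic], [-nasal], [+anterior], [-lateral], [+consonantal]. They differ on [voice] (/s/ [-], /d/ [+]), [continuant] (/s/ [+], /d/ [-]), [strident] (/s/ [+], /d/ [-]).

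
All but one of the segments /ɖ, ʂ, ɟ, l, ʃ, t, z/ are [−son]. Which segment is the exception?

/l/ is the alveolar lateral approximant, which is [+sonorant]; the rest — /ʃ, ɖ, ɟ, z, t, ʂ/ — are [−sonorant].

l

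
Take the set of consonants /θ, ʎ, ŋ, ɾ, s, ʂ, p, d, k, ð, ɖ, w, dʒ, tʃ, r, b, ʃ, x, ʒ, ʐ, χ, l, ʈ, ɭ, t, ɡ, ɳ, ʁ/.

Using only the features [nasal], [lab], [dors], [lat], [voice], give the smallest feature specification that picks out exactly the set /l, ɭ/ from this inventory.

The class [+lateral], [−dorsal] has exactly /l, ɭ/ as its extension in this inventory. No smaller conjunction from the listed features achieves this: [−dorsal] alone would also admit /θ, ɾ, s, ʂ, …/; [+lateral] alone would also admit /ʎ/; and checking the remaining single features turns up none with this extension.

[+lat, −dors]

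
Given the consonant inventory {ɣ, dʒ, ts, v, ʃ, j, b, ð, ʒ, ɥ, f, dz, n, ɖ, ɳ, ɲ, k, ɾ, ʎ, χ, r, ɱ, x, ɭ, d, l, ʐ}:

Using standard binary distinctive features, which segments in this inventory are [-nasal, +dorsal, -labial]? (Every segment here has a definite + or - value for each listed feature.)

Eliminate segments failing any feature: /dʒ, ts, v, ʃ, b, ð, ʒ, f, dz, ɖ, ɾ, r, ɭ, d, l, ʐ/ are [-dorsal]; /ɥ/ is [+labial]; /n, ɳ, ɲ, ɱ/ are [+nasal]. The remaining /ɣ, j, k, ʎ, χ, x/ satisfy [-nasal], [+dorsal], [-labial].

ɣ, j, k, ʎ, χ, x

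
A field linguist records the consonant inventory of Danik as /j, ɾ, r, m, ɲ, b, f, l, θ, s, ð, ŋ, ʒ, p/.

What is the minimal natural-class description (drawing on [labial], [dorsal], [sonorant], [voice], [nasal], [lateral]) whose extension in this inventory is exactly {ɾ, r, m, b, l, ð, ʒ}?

The class [+voice], [−dorsal] has exactly /ɾ, r, m, b, l, ð, ʒ/ as its extension in this inventory. No smaller conjunction from the listed features achieves this: [−dorsal] alone would also admit /f, θ, s, p/; [+voice] alone would also admit /j, ɲ, ŋ/; and checking the remaining single features turns up none with this extension.

[+voice, −dorsal]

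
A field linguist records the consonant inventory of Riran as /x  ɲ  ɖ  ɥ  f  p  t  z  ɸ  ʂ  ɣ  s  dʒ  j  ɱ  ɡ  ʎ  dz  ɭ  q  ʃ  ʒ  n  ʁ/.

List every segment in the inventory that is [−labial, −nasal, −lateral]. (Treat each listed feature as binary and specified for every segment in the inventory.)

Checking each segment against [−labial], [−nasal], [−lateral]: /x/ (voiceless velar fricative), /ɖ/ (voiced retroflex stop), /t/ (voiceless alveolar stop), /z/ (voiced alveolar fricative), /ʂ/ (voiceless retroflex fricative), /ɣ/ (voiced velar fricative), among others, satisfy every feature; every other segment in the inventory fails at least one.

x, ɖ, t, z, ʂ, ɣ, s, dʒ, j, ɡ, dz, q, ʃ, ʒ, ʁ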